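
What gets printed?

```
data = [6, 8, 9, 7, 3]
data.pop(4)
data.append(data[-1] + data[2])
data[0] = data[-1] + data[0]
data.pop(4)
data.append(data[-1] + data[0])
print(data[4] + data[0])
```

51

pop(4) removes 3 → [6, 8, 9, 7]
append data[-1]+data[2] = 7+9 = 16 → [6, 8, 9, 7, 16]
data[0] = data[-1]+data[0] = 16+6 = 22 → [22, 8, 9, 7, 16]
pop(4) removes 16 → [22, 8, 9, 7]
append data[-1]+data[0] = 7+22 = 29 → [22, 8, 9, 7, 29]
data[4]+data[0] = 29+22 = 51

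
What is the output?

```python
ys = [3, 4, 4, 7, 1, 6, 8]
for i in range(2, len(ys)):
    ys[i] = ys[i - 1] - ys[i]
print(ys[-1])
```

i=2: ys[2] = 4-4 = 0 → [3, 4, 0, 7, 1, 6, 8]
i=3: ys[3] = 0-7 = -7 → [3, 4, 0, -7, 1, 6, 8]
i=4: ys[4] = (-7)-1 = -8 → [3, 4, 0, -7, -8, 6, 8]
i=5: ys[5] = (-8)-6 = -14 → [3, 4, 0, -7, -8, -14, 8]
i=6: ys[6] = (-14)-8 = -22 → [3, 4, 0, -7, -8, -14, -22]

-22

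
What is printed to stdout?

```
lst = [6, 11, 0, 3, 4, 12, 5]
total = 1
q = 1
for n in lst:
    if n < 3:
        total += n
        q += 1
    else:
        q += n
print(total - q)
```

n=6: not <3; q=7
n=11: not <3; q=18
n=0: <3, total = 1+0 = 1; q=19
n=3: not <3; q=22
n=4: not <3; q=26
n=12: not <3; q=38
n=5: not <3; q=43
total-q = 1-43 = -42

-42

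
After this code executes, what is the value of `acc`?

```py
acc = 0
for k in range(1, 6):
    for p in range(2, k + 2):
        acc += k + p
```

105

k=1,p=2: acc = 0+3 = 3
k=2,p=2: acc = 3+4 = 7
k=2,p=3: acc = 7+5 = 12
k=3,p=2: acc = 12+5 = 17
k=3,p=3: acc = 17+6 = 23
k=3,p=4: acc = 23+7 = 30
k=4,p=2: acc = 30+6 = 36
k=4,p=3: acc = 36+7 = 43
k=4,p=4: acc = 43+8 = 51
k=4,p=5: acc = 51+9 = 60
k=5,p=2: acc = 60+7 = 67
k=5,p=3: acc = 67+8 = 75
k=5,p=4: acc = 75+9 = 84
k=5,p=5: acc = 84+10 = 94
k=5,p=6: acc = 94+11 = 105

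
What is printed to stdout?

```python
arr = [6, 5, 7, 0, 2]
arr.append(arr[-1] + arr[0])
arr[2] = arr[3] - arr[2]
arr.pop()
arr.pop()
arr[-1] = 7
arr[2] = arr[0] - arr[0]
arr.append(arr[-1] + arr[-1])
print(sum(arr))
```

append arr[-1]+arr[0] = 2+6 = 8 → [6, 5, 7, 0, 2, 8]
arr[2] = arr[3]-arr[2] = 0-7 = -7 → [6, 5, -7, 0, 2, 8]
pop() removes 8 → [6, 5, -7, 0, 2]
pop() removes 2 → [6, 5, -7, 0]
arr[-1] = 7 → [6, 5, -7, 7]
arr[2] = arr[0]-arr[0] = 6-6 = 0 → [6, 5, 0, 7]
append arr[-1]+arr[-1] = 7+7 = 14 → [6, 5, 0, 7, 14]
sum = 32

32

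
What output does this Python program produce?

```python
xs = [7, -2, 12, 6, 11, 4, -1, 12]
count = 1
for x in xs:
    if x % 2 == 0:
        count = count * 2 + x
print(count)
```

x=7: not even
x=-2: even, count = 1*2+(-2) = 0
x=12: even, count = 0*2+12 = 12
x=6: even, count = 12*2+6 = 30
x=11: not even
x=4: even, count = 30*2+4 = 64
x=-1: not even
x=12: even, count = 64*2+12 = 140

140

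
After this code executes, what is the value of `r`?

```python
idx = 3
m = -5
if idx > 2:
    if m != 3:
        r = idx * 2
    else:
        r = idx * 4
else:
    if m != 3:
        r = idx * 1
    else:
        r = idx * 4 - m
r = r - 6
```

idx=3, m=-5
idx > 2 is True; m != 3 is True
→ r = idx * 2 = 6
r = 6-6 = 0

0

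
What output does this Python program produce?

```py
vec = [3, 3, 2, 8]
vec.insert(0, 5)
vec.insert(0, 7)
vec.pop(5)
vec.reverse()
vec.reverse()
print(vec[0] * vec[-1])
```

14

insert 5 at 0 → [5, 3, 3, 2, 8]
insert 7 at 0 → [7, 5, 3, 3, 2, 8]
pop(5) removes 8 → [7, 5, 3, 3, 2]
reverse → [2, 3, 3, 5, 7]
reverse → [7, 5, 3, 3, 2]
vec[0]*vec[-1] = 7*2 = 14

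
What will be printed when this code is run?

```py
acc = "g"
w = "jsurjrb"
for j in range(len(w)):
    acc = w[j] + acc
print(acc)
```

brjrusjg

j=0: prepend 'j' → 'jg'
j=1: prepend 's' → 'sjg'
j=2: prepend 'u' → 'usjg'
j=3: prepend 'r' → 'rusjg'
j=4: prepend 'j' → 'jrusjg'
j=5: prepend 'r' → 'rjrusjg'
j=6: prepend 'b' → 'brjrusjg'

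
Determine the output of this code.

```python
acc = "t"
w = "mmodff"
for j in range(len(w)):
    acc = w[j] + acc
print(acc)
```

j=0: prepend 'm' → 'mt'
j=1: prepend 'm' → 'mmt'
j=2: prepend 'o' → 'ommt'
j=3: prepend 'd' → 'dommt'
j=4: prepend 'f' → 'fdommt'
j=5: prepend 'f' → 'ffdommt'

ffdommt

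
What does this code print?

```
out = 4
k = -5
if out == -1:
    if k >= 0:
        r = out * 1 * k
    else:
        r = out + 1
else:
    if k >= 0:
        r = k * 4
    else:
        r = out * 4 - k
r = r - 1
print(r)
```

20

out=4, k=-5
out == -1 is False; k >= 0 is False
→ r = out * 4 - k = 21
r = 21-1 = 20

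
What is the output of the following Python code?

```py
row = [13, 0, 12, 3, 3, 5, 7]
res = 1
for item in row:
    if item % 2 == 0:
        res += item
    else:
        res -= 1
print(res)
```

item=13: not even, res = 1-1 = 0
item=0: even, res = 0+0 = 0
item=12: even, res = 0+12 = 12
item=3: not even, res = 12-1 = 11
item=3: not even, res = 11-1 = 10
item=5: not even, res = 10-1 = 9
item=7: not even, res = 9-1 = 8

8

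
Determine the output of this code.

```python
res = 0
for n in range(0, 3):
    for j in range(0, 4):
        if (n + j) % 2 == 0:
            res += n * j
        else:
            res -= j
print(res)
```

n=0,j=0: even sum, res = 0+0 = 0
n=0,j=1: odd sum, res = 0-1 = -1
n=0,j=2: even sum, res = (-1)+0 = -1
n=0,j=3: odd sum, res = (-1)-3 = -4
n=1,j=0: odd sum, res = (-4)-0 = -4
n=1,j=1: even sum, res = (-4)+1 = -3
n=1,j=2: odd sum, res = (-3)-2 = -5
n=1,j=3: even sum, res = (-5)+3 = -2
n=2,j=0: even sum, res = (-2)+0 = -2
n=2,j=1: odd sum, res = (-2)-1 = -3
n=2,j=2: even sum, res = (-3)+4 = 1
n=2,j=3: odd sum, res = 1-3 = -2

-2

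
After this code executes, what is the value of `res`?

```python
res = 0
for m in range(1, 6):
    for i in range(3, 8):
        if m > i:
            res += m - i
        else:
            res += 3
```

m=1,i=3: not 1>3, res = 0+3 = 3
m=1,i=4: not 1>4, res = 3+3 = 6
m=1,i=5: not 1>5, res = 6+3 = 9
m=1,i=6: not 1>6, res = 9+3 = 12
m=1,i=7: not 1>7, res = 12+3 = 15
m=2,i=3: not 2>3, res = 15+3 = 18
m=2,i=4: not 2>4, res = 18+3 = 21
m=2,i=5: not 2>5, res = 21+3 = 24
m=2,i=6: not 2>6, res = 24+3 = 27
m=2,i=7: not 2>7, res = 27+3 = 30
m=3,i=3: not 3>3, res = 30+3 = 33
m=3,i=4: not 3>4, res = 33+3 = 36
m=3,i=5: not 3>5, res = 36+3 = 39
m=3,i=6: not 3>6, res = 39+3 = 42
m=3,i=7: not 3>7, res = 42+3 = 45
m=4,i=3: 4>3, res = 45+1 = 46
m=4,i=4: not 4>4, res = 46+3 = 49
m=4,i=5: not 4>5, res = 49+3 = 52
m=4,i=6: not 4>6, res = 52+3 = 55
m=4,i=7: not 4>7, res = 55+3 = 58
m=5,i=3: 5>3, res = 58+2 = 60
m=5,i=4: 5>4, res = 60+1 = 61
m=5,i=5: not 5>5, res = 61+3 = 64
m=5,i=6: not 5>6, res = 64+3 = 67
m=5,i=7: not 5>7, res = 67+3 = 70

70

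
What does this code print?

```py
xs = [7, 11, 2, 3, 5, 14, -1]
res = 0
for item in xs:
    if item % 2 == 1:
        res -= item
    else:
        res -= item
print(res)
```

item=7: odd, res = 0-7 = -7
item=11: odd, res = (-7)-11 = -18
item=2: not odd, res = (-18)-2 = -20
item=3: odd, res = (-20)-3 = -23
item=5: odd, res = (-23)-5 = -28
item=14: not odd, res = (-28)-14 = -42
item=-1: odd, res = (-42)-(-1) = -41

-41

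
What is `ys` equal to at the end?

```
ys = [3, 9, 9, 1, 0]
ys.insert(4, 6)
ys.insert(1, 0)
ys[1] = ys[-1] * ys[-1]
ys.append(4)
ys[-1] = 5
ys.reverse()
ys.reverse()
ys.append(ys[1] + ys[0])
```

[3, 0, 9, 9, 1, 6, 0, 5, 3]

insert 6 at 4 → [3, 9, 9, 1, 6, 0]
insert 0 at 1 → [3, 0, 9, 9, 1, 6, 0]
ys[1] = ys[-1]*ys[-1] = 0*0 = 0 → [3, 0, 9, 9, 1, 6, 0]
append 4 → [3, 0, 9, 9, 1, 6, 0, 4]
ys[-1] = 5 → [3, 0, 9, 9, 1, 6, 0, 5]
reverse → [5, 0, 6, 1, 9, 9, 0, 3]
reverse → [3, 0, 9, 9, 1, 6, 0, 5]
append ys[1]+ys[0] = 0+3 = 3 → [3, 0, 9, 9, 1, 6, 0, 5, 3]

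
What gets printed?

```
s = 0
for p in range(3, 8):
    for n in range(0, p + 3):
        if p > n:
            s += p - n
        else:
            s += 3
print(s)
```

p=3,n=0: 3>0, s = 0+3 = 3
p=3,n=1: 3>1, s = 3+2 = 5
p=3,n=2: 3>2, s = 5+1 = 6
p=3,n=3: not 3>3, s = 6+3 = 9
p=3,n=4: not 3>4, s = 9+3 = 12
p=3,n=5: not 3>5, s = 12+3 = 15
p=4,n=0: 4>0, s = 15+4 = 19
p=4,n=1: 4>1, s = 19+3 = 22
p=4,n=2: 4>2, s = 22+2 = 24
p=4,n=3: 4>3, s = 24+1 = 25
p=4,n=4: not 4>4, s = 25+3 = 28
p=4,n=5: not 4>5, s = 28+3 = 31
p=4,n=6: not 4>6, s = 31+3 = 34
p=5,n=0: 5>0, s = 34+5 = 39
p=5,n=1: 5>1, s = 39+4 = 43
p=5,n=2: 5>2, s = 43+3 = 46
p=5,n=3: 5>3, s = 46+2 = 48
p=5,n=4: 5>4, s = 48+1 = 49
p=5,n=5: not 5>5, s = 49+3 = 52
p=5,n=6: not 5>6, s = 52+3 = 55
p=5,n=7: not 5>7, s = 55+3 = 58
p=6,n=0: 6>0, s = 58+6 = 64
p=6,n=1: 6>1, s = 64+5 = 69
p=6,n=2: 6>2, s = 69+4 = 73
p=6,n=3: 6>3, s = 73+3 = 76
p=6,n=4: 6>4, s = 76+2 = 78
p=6,n=5: 6>5, s = 78+1 = 79
p=6,n=6: not 6>6, s = 79+3 = 82
p=6,n=7: not 6>7, s = 82+3 = 85
p=6,n=8: not 6>8, s = 85+3 = 88
p=7,n=0: 7>0, s = 88+7 = 95
p=7,n=1: 7>1, s = 95+6 = 101
p=7,n=2: 7>2, s = 101+5 = 106
p=7,n=3: 7>3, s = 106+4 = 110
p=7,n=4: 7>4, s = 110+3 = 113
p=7,n=5: 7>5, s = 113+2 = 115
p=7,n=6: 7>6, s = 115+1 = 116
p=7,n=7: not 7>7, s = 116+3 = 119
p=7,n=8: not 7>8, s = 119+3 = 122
p=7,n=9: not 7>9, s = 122+3 = 125

125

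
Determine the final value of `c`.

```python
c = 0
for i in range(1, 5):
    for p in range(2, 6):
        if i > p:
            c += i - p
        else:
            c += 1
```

17

i=1,p=2: not 1>2, c = 0+1 = 1
i=1,p=3: not 1>3, c = 1+1 = 2
i=1,p=4: not 1>4, c = 2+1 = 3
i=1,p=5: not 1>5, c = 3+1 = 4
i=2,p=2: not 2>2, c = 4+1 = 5
i=2,p=3: not 2>3, c = 5+1 = 6
i=2,p=4: not 2>4, c = 6+1 = 7
i=2,p=5: not 2>5, c = 7+1 = 8
i=3,p=2: 3>2, c = 8+1 = 9
i=3,p=3: not 3>3, c = 9+1 = 10
i=3,p=4: not 3>4, c = 10+1 = 11
i=3,p=5: not 3>5, c = 11+1 = 12
i=4,p=2: 4>2, c = 12+2 = 14
i=4,p=3: 4>3, c = 14+1 = 15
i=4,p=4: not 4>4, c = 15+1 = 16
i=4,p=5: not 4>5, c = 16+1 = 17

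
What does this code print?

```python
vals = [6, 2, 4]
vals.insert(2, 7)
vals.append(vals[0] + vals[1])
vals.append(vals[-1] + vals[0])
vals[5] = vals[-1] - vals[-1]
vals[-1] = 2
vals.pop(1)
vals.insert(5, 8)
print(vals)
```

insert 7 at 2 → [6, 2, 7, 4]
append vals[0]+vals[1] = 6+2 = 8 → [6, 2, 7, 4, 8]
append vals[-1]+vals[0] = 8+6 = 14 → [6, 2, 7, 4, 8, 14]
vals[5] = vals[-1]-vals[-1] = 14-14 = 0 → [6, 2, 7, 4, 8, 0]
vals[-1] = 2 → [6, 2, 7, 4, 8, 2]
pop(1) removes 2 → [6, 7, 4, 8, 2]
insert 8 at 5 → [6, 7, 4, 8, 2, 8]

[6, 7, 4, 8, 2, 8]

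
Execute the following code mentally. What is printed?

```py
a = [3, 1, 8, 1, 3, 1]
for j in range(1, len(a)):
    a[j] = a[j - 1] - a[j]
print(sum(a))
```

j=1: a[1] = 3-1 = 2 → [3, 2, 8, 1, 3, 1]
j=2: a[2] = 2-8 = -6 → [3, 2, -6, 1, 3, 1]
j=3: a[3] = (-6)-1 = -7 → [3, 2, -6, -7, 3, 1]
j=4: a[4] = (-7)-3 = -10 → [3, 2, -6, -7, -10, 1]
j=5: a[5] = (-10)-1 = -11 → [3, 2, -6, -7, -10, -11]
sum = -29

-29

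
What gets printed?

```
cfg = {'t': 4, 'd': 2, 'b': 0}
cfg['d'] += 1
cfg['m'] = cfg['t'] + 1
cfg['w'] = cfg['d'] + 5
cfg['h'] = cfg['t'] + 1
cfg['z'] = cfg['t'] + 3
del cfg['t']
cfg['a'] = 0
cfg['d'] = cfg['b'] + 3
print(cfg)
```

cfg['d'] = 2+1 = 3 → {'t': 4, 'd': 3, 'b': 0}
cfg['m'] = cfg['t']+1 = 5 → {'t': 4, 'd': 3, 'b': 0, 'm': 5}
cfg['w'] = cfg['d']+5 = 8 → {'t': 4, 'd': 3, 'b': 0, 'm': 5, 'w': 8}
cfg['h'] = cfg['t']+1 = 5 → {'t': 4, 'd': 3, 'b': 0, 'm': 5, 'w': 8, 'h': 5}
cfg['z'] = cfg['t']+3 = 7 → {'t': 4, 'd': 3, 'b': 0, 'm': 5, 'w': 8, 'h': 5, 'z': 7}
del 't' → {'d': 3, 'b': 0, 'm': 5, 'w': 8, 'h': 5, 'z': 7}
cfg['a'] = 0 → {'d': 3, 'b': 0, 'm': 5, 'w': 8, 'h': 5, 'z': 7, 'a': 0}
cfg['d'] = cfg['b']+3 = 3 → {'d': 3, 'b': 0, 'm': 5, 'w': 8, 'h': 5, 'z': 7, 'a': 0}

{'d': 3, 'b': 0, 'm': 5, 'w': 8, 'h': 5, 'z': 7, 'a': 0}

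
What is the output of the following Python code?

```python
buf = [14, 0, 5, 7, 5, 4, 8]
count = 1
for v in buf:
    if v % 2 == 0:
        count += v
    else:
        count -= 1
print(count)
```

v=14: even, count = 1+14 = 15
v=0: even, count = 15+0 = 15
v=5: not even, count = 15-1 = 14
v=7: not even, count = 14-1 = 13
v=5: not even, count = 13-1 = 12
v=4: even, count = 12+4 = 16
v=8: even, count = 16+8 = 24

24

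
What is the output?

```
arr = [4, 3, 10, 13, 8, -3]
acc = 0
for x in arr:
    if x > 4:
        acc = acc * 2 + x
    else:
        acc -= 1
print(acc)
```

x=4: not >4, acc = 0-1 = -1
x=3: not >4, acc = (-1)-1 = -2
x=10: >4, acc = (-2)*2+10 = 6
x=13: >4, acc = 6*2+13 = 25
x=8: >4, acc = 25*2+8 = 58
x=-3: not >4, acc = 58-1 = 57

57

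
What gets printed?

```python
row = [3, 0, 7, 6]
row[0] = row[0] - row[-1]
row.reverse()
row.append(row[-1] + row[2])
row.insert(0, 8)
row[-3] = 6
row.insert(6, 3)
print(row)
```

[8, 6, 7, 6, -3, -3, 3]

row[0] = row[0]-row[-1] = 3-6 = -3 → [-3, 0, 7, 6]
reverse → [6, 7, 0, -3]
append row[-1]+row[2] = (-3)+0 = -3 → [6, 7, 0, -3, -3]
insert 8 at 0 → [8, 6, 7, 0, -3, -3]
row[-3] = 6 → [8, 6, 7, 6, -3, -3]
insert 3 at 6 → [8, 6, 7, 6, -3, -3, 3]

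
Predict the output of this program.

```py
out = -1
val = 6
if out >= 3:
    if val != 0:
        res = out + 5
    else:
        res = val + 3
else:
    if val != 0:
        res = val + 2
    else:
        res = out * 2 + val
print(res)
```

8

out=-1, val=6
out >= 3 is False; val != 0 is True
→ res = val + 2 = 8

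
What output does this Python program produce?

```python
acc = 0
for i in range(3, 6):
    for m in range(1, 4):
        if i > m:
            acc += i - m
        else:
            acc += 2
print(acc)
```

20

i=3,m=1: 3>1, acc = 0+2 = 2
i=3,m=2: 3>2, acc = 2+1 = 3
i=3,m=3: not 3>3, acc = 3+2 = 5
i=4,m=1: 4>1, acc = 5+3 = 8
i=4,m=2: 4>2, acc = 8+2 = 10
i=4,m=3: 4>3, acc = 10+1 = 11
i=5,m=1: 5>1, acc = 11+4 = 15
i=5,m=2: 5>2, acc = 15+3 = 18
i=5,m=3: 5>3, acc = 18+2 = 20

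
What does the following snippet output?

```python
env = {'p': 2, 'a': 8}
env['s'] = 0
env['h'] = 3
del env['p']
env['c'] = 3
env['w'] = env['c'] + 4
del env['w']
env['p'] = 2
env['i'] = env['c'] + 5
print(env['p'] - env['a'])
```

env['s'] = 0 → {'p': 2, 'a': 8, 's': 0}
env['h'] = 3 → {'p': 2, 'a': 8, 's': 0, 'h': 3}
del 'p' → {'a': 8, 's': 0, 'h': 3}
env['c'] = 3 → {'a': 8, 's': 0, 'h': 3, 'c': 3}
env['w'] = env['c']+4 = 7 → {'a': 8, 's': 0, 'h': 3, 'c': 3, 'w': 7}
del 'w' → {'a': 8, 's': 0, 'h': 3, 'c': 3}
env['p'] = 2 → {'a': 8, 's': 0, 'h': 3, 'c': 3, 'p': 2}
env['i'] = env['c']+5 = 8 → {'a': 8, 's': 0, 'h': 3, 'c': 3, 'p': 2, 'i': 8}
env['p']-env['a'] = 2-8 = -6

-6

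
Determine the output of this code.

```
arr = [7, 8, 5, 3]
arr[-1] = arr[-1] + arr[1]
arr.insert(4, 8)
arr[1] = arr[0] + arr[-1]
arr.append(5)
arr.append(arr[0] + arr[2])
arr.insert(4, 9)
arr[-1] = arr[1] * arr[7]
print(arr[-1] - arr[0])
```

arr[-1] = arr[-1]+arr[1] = 3+8 = 11 → [7, 8, 5, 11]
insert 8 at 4 → [7, 8, 5, 11, 8]
arr[1] = arr[0]+arr[-1] = 7+8 = 15 → [7, 15, 5, 11, 8]
append 5 → [7, 15, 5, 11, 8, 5]
append arr[0]+arr[2] = 7+5 = 12 → [7, 15, 5, 11, 8, 5, 12]
insert 9 at 4 → [7, 15, 5, 11, 9, 8, 5, 12]
arr[-1] = arr[1]*arr[7] = 15*12 = 180 → [7, 15, 5, 11, 9, 8, 5, 180]
arr[-1]-arr[0] = 180-7 = 173

173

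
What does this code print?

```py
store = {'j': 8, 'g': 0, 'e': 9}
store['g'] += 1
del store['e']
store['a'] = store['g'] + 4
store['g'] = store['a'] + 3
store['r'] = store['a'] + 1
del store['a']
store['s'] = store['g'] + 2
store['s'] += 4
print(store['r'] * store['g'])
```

48

store['g'] = 0+1 = 1 → {'j': 8, 'g': 1, 'e': 9}
del 'e' → {'j': 8, 'g': 1}
store['a'] = store['g']+4 = 5 → {'j': 8, 'g': 1, 'a': 5}
store['g'] = store['a']+3 = 8 → {'j': 8, 'g': 8, 'a': 5}
store['r'] = store['a']+1 = 6 → {'j': 8, 'g': 8, 'a': 5, 'r': 6}
del 'a' → {'j': 8, 'g': 8, 'r': 6}
store['s'] = store['g']+2 = 10 → {'j': 8, 'g': 8, 'r': 6, 's': 10}
store['s'] = 10+4 = 14 → {'j': 8, 'g': 8, 'r': 6, 's': 14}
store['r']*store['g'] = 6*8 = 48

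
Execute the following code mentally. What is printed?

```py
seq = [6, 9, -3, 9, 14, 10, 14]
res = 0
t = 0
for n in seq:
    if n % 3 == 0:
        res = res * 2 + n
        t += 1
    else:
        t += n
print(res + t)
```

129

n=6: %3==0, res = 0*2+6 = 6; t=1
n=9: %3==0, res = 6*2+9 = 21; t=2
n=-3: %3==0, res = 21*2+(-3) = 39; t=3
n=9: %3==0, res = 39*2+9 = 87; t=4
n=14: not %3==0; t=18
n=10: not %3==0; t=28
n=14: not %3==0; t=42
res+t = 87+42 = 129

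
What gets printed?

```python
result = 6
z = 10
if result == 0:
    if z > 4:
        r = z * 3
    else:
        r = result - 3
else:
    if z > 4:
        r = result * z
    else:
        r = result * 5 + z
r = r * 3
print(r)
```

result=6, z=10
result == 0 is False; z > 4 is True
→ r = result * z = 60
r = 60*3 = 180

180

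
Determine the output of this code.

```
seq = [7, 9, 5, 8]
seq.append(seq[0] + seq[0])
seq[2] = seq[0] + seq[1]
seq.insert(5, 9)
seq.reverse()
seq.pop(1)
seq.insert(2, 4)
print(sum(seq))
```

53

append seq[0]+seq[0] = 7+7 = 14 → [7, 9, 5, 8, 14]
seq[2] = seq[0]+seq[1] = 7+9 = 16 → [7, 9, 16, 8, 14]
insert 9 at 5 → [7, 9, 16, 8, 14, 9]
reverse → [9, 14, 8, 16, 9, 7]
pop(1) removes 14 → [9, 8, 16, 9, 7]
insert 4 at 2 → [9, 8, 4, 16, 9, 7]
sum = 53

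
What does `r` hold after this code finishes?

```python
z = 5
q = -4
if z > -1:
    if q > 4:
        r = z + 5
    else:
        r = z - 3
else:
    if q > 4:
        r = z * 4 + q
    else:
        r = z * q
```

2

z=5, q=-4
z > -1 is True; q > 4 is False
→ r = z - 3 = 2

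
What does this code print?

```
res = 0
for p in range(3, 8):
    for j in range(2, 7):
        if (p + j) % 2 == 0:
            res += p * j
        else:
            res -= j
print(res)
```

188

p=3,j=2: odd sum, res = 0-2 = -2
p=3,j=3: even sum, res = (-2)+9 = 7
p=3,j=4: odd sum, res = 7-4 = 3
p=3,j=5: even sum, res = 3+15 = 18
p=3,j=6: odd sum, res = 18-6 = 12
p=4,j=2: even sum, res = 12+8 = 20
p=4,j=3: odd sum, res = 20-3 = 17
p=4,j=4: even sum, res = 17+16 = 33
p=4,j=5: odd sum, res = 33-5 = 28
p=4,j=6: even sum, res = 28+24 = 52
p=5,j=2: odd sum, res = 52-2 = 50
p=5,j=3: even sum, res = 50+15 = 65
p=5,j=4: odd sum, res = 65-4 = 61
p=5,j=5: even sum, res = 61+25 = 86
p=5,j=6: odd sum, res = 86-6 = 80
p=6,j=2: even sum, res = 80+12 = 92
p=6,j=3: odd sum, res = 92-3 = 89
p=6,j=4: even sum, res = 89+24 = 113
p=6,j=5: odd sum, res = 113-5 = 108
p=6,j=6: even sum, res = 108+36 = 144
p=7,j=2: odd sum, res = 144-2 = 142
p=7,j=3: even sum, res = 142+21 = 163
p=7,j=4: odd sum, res = 163-4 = 159
p=7,j=5: even sum, res = 159+35 = 194
p=7,j=6: odd sum, res = 194-6 = 188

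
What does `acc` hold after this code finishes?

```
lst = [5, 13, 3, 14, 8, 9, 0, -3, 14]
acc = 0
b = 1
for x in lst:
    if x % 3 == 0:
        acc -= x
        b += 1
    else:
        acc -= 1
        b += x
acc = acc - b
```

x=5: not %3==0, acc = 0-1 = -1; b=6
x=13: not %3==0, acc = (-1)-1 = -2; b=19
x=3: %3==0, acc = (-2)-3 = -5; b=20
x=14: not %3==0, acc = (-5)-1 = -6; b=34
x=8: not %3==0, acc = (-6)-1 = -7; b=42
x=9: %3==0, acc = (-7)-9 = -16; b=43
x=0: %3==0, acc = (-16)-0 = -16; b=44
x=-3: %3==0, acc = (-16)-(-3) = -13; b=45
x=14: not %3==0, acc = (-13)-1 = -14; b=59
acc-b = (-14)-59 = -73

-73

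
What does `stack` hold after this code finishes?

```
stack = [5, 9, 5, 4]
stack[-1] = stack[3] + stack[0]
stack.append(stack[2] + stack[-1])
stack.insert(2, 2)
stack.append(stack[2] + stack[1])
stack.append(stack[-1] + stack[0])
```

[5, 9, 2, 5, 9, 14, 11, 16]

stack[-1] = stack[3]+stack[0] = 4+5 = 9 → [5, 9, 5, 9]
append stack[2]+stack[-1] = 5+9 = 14 → [5, 9, 5, 9, 14]
insert 2 at 2 → [5, 9, 2, 5, 9, 14]
append stack[2]+stack[1] = 2+9 = 11 → [5, 9, 2, 5, 9, 14, 11]
append stack[-1]+stack[0] = 11+5 = 16 → [5, 9, 2, 5, 9, 14, 11, 16]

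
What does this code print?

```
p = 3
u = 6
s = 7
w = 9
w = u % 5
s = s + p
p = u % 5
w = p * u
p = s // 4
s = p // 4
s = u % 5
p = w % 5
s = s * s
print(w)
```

6

w = 6%5 = 1
s = 7+3 = 10
p = 6%5 = 1
w = 1*6 = 6
p = 10//4 = 2
s = 2//4 = 0
s = 6%5 = 1
p = 6%5 = 1
s = 1*1 = 1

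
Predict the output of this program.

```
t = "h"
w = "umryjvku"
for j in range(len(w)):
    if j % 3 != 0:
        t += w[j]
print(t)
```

hmrjvu

j=0: skip
j=1: add 'm' → 'hm'
j=2: add 'r' → 'hmr'
j=3: skip
j=4: add 'j' → 'hmrj'
j=5: add 'v' → 'hmrjv'
j=6: skip
j=7: add 'u' → 'hmrjvu'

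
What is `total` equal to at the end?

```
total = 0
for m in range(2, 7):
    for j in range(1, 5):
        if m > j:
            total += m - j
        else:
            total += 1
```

40

m=2,j=1: 2>1, total = 0+1 = 1
m=2,j=2: not 2>2, total = 1+1 = 2
m=2,j=3: not 2>3, total = 2+1 = 3
m=2,j=4: not 2>4, total = 3+1 = 4
m=3,j=1: 3>1, total = 4+2 = 6
m=3,j=2: 3>2, total = 6+1 = 7
m=3,j=3: not 3>3, total = 7+1 = 8
m=3,j=4: not 3>4, total = 8+1 = 9
m=4,j=1: 4>1, total = 9+3 = 12
m=4,j=2: 4>2, total = 12+2 = 14
m=4,j=3: 4>3, total = 14+1 = 15
m=4,j=4: not 4>4, total = 15+1 = 16
m=5,j=1: 5>1, total = 16+4 = 20
m=5,j=2: 5>2, total = 20+3 = 23
m=5,j=3: 5>3, total = 23+2 = 25
m=5,j=4: 5>4, total = 25+1 = 26
m=6,j=1: 6>1, total = 26+5 = 31
m=6,j=2: 6>2, total = 31+4 = 35
m=6,j=3: 6>3, total = 35+3 = 38
m=6,j=4: 6>4, total = 38+2 = 40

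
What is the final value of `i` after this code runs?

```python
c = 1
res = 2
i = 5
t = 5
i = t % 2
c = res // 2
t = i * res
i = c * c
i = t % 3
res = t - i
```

i = 5%2 = 1
c = 2//2 = 1
t = 1*2 = 2
i = 1*1 = 1
i = 2%3 = 2
res = 2-2 = 0

2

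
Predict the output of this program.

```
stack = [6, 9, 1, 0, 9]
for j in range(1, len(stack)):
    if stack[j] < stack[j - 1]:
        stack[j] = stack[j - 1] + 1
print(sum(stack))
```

48

j=1: 9>=6, unchanged → [6, 9, 1, 0, 9]
j=2: 1<9, stack[2] = 9+1 = 10 → [6, 9, 10, 0, 9]
j=3: 0<10, stack[3] = 10+1 = 11 → [6, 9, 10, 11, 9]
j=4: 9<11, stack[4] = 11+1 = 12 → [6, 9, 10, 11, 12]
sum = 48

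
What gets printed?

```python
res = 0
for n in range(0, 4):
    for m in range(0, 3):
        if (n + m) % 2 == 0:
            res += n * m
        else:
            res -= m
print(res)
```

n=0,m=0: even sum, res = 0+0 = 0
n=0,m=1: odd sum, res = 0-1 = -1
n=0,m=2: even sum, res = (-1)+0 = -1
n=1,m=0: odd sum, res = (-1)-0 = -1
n=1,m=1: even sum, res = (-1)+1 = 0
n=1,m=2: odd sum, res = 0-2 = -2
n=2,m=0: even sum, res = (-2)+0 = -2
n=2,m=1: odd sum, res = (-2)-1 = -3
n=2,m=2: even sum, res = (-3)+4 = 1
n=3,m=0: odd sum, res = 1-0 = 1
n=3,m=1: even sum, res = 1+3 = 4
n=3,m=2: odd sum, res = 4-2 = 2

2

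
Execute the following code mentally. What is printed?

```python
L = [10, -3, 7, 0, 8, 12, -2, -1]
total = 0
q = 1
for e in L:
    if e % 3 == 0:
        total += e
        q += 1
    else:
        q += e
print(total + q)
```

35

e=10: not %3==0; q=11
e=-3: %3==0, total = 0+(-3) = -3; q=12
e=7: not %3==0; q=19
e=0: %3==0, total = (-3)+0 = -3; q=20
e=8: not %3==0; q=28
e=12: %3==0, total = (-3)+12 = 9; q=29
e=-2: not %3==0; q=27
e=-1: not %3==0; q=26
total+q = 9+26 = 35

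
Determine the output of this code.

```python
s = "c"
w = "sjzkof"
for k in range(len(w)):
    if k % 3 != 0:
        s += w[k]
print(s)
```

k=0: skip
k=1: add 'j' → 'cj'
k=2: add 'z' → 'cjz'
k=3: skip
k=4: add 'o' → 'cjzo'
k=5: add 'f' → 'cjzof'

cjzof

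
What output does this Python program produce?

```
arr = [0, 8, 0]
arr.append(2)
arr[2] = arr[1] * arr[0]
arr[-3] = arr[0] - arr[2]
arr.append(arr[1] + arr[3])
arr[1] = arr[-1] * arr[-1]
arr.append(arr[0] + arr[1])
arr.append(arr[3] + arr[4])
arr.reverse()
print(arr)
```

append 2 → [0, 8, 0, 2]
arr[2] = arr[1]*arr[0] = 8*0 = 0 → [0, 8, 0, 2]
arr[-3] = arr[0]-arr[2] = 0-0 = 0 → [0, 0, 0, 2]
append arr[1]+arr[3] = 0+2 = 2 → [0, 0, 0, 2, 2]
arr[1] = arr[-1]*arr[-1] = 2*2 = 4 → [0, 4, 0, 2, 2]
append arr[0]+arr[1] = 0+4 = 4 → [0, 4, 0, 2, 2, 4]
append arr[3]+arr[4] = 2+2 = 4 → [0, 4, 0, 2, 2, 4, 4]
reverse → [4, 4, 2, 2, 0, 4, 0]

[4, 4, 2, 2, 0, 4, 0]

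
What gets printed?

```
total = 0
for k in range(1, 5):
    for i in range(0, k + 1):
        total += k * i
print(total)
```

k=1,i=0: total = 0+0 = 0
k=1,i=1: total = 0+1 = 1
k=2,i=0: total = 1+0 = 1
k=2,i=1: total = 1+2 = 3
k=2,i=2: total = 3+4 = 7
k=3,i=0: total = 7+0 = 7
k=3,i=1: total = 7+3 = 10
k=3,i=2: total = 10+6 = 16
k=3,i=3: total = 16+9 = 25
k=4,i=0: total = 25+0 = 25
k=4,i=1: total = 25+4 = 29
k=4,i=2: total = 29+8 = 37
k=4,i=3: total = 37+12 = 49
k=4,i=4: total = 49+16 = 65

65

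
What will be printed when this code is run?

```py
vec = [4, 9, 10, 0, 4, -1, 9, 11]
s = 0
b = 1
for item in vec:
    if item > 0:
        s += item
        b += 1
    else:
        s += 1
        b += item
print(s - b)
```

43

item=4: >0, s = 0+4 = 4; b=2
item=9: >0, s = 4+9 = 13; b=3
item=10: >0, s = 13+10 = 23; b=4
item=0: not >0, s = 23+1 = 24; b=4
item=4: >0, s = 24+4 = 28; b=5
item=-1: not >0, s = 28+1 = 29; b=4
item=9: >0, s = 29+9 = 38; b=5
item=11: >0, s = 38+11 = 49; b=6
s-b = 49-6 = 43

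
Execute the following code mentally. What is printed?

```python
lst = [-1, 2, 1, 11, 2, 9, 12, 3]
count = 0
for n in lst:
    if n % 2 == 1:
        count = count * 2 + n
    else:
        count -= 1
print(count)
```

35

n=-1: odd, count = 0*2+(-1) = -1
n=2: not odd, count = (-1)-1 = -2
n=1: odd, count = (-2)*2+1 = -3
n=11: odd, count = (-3)*2+11 = 5
n=2: not odd, count = 5-1 = 4
n=9: odd, count = 4*2+9 = 17
n=12: not odd, count = 17-1 = 16
n=3: odd, count = 16*2+3 = 35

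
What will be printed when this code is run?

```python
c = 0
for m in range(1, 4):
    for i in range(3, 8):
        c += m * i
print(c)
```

m=1,i=3: c = 0+3 = 3
m=1,i=4: c = 3+4 = 7
m=1,i=5: c = 7+5 = 12
m=1,i=6: c = 12+6 = 18
m=1,i=7: c = 18+7 = 25
m=2,i=3: c = 25+6 = 31
m=2,i=4: c = 31+8 = 39
m=2,i=5: c = 39+10 = 49
m=2,i=6: c = 49+12 = 61
m=2,i=7: c = 61+14 = 75
m=3,i=3: c = 75+9 = 84
m=3,i=4: c = 84+12 = 96
m=3,i=5: c = 96+15 = 111
m=3,i=6: c = 111+18 = 129
m=3,i=7: c = 129+21 = 150

150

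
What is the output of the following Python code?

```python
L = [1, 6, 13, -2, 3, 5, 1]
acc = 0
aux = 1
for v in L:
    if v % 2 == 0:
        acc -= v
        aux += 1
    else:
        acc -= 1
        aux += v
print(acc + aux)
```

v=1: not even, acc = 0-1 = -1; aux=2
v=6: even, acc = (-1)-6 = -7; aux=3
v=13: not even, acc = (-7)-1 = -8; aux=16
v=-2: even, acc = (-8)-(-2) = -6; aux=17
v=3: not even, acc = (-6)-1 = -7; aux=20
v=5: not even, acc = (-7)-1 = -8; aux=25
v=1: not even, acc = (-8)-1 = -9; aux=26
acc+aux = (-9)+26 = 17

17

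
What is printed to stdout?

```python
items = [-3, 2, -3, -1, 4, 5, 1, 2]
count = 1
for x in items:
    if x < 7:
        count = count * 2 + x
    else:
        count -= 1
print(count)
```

x=-3: <7, count = 1*2+(-3) = -1
x=2: <7, count = (-1)*2+2 = 0
x=-3: <7, count = 0*2+(-3) = -3
x=-1: <7, count = (-3)*2+(-1) = -7
x=4: <7, count = (-7)*2+4 = -10
x=5: <7, count = (-10)*2+5 = -15
x=1: <7, count = (-15)*2+1 = -29
x=2: <7, count = (-29)*2+2 = -56

-56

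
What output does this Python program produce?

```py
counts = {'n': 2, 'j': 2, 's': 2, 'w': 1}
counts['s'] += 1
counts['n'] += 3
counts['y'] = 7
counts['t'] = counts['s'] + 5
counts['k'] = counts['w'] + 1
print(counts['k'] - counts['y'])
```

-5

counts['s'] = 2+1 = 3 → {'n': 2, 'j': 2, 's': 3, 'w': 1}
counts['n'] = 2+3 = 5 → {'n': 5, 'j': 2, 's': 3, 'w': 1}
counts['y'] = 7 → {'n': 5, 'j': 2, 's': 3, 'w': 1, 'y': 7}
counts['t'] = counts['s']+5 = 8 → {'n': 5, 'j': 2, 's': 3, 'w': 1, 'y': 7, 't': 8}
counts['k'] = counts['w']+1 = 2 → {'n': 5, 'j': 2, 's': 3, 'w': 1, 'y': 7, 't': 8, 'k': 2}
counts['k']-counts['y'] = 2-7 = -5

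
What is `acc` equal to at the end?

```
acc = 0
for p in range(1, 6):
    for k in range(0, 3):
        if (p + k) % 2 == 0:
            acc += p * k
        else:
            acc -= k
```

p=1,k=0: odd sum, acc = 0-0 = 0
p=1,k=1: even sum, acc = 0+1 = 1
p=1,k=2: odd sum, acc = 1-2 = -1
p=2,k=0: even sum, acc = (-1)+0 = -1
p=2,k=1: odd sum, acc = (-1)-1 = -2
p=2,k=2: even sum, acc = (-2)+4 = 2
p=3,k=0: odd sum, acc = 2-0 = 2
p=3,k=1: even sum, acc = 2+3 = 5
p=3,k=2: odd sum, acc = 5-2 = 3
p=4,k=0: even sum, acc = 3+0 = 3
p=4,k=1: odd sum, acc = 3-1 = 2
p=4,k=2: even sum, acc = 2+8 = 10
p=5,k=0: odd sum, acc = 10-0 = 10
p=5,k=1: even sum, acc = 10+5 = 15
p=5,k=2: odd sum, acc = 15-2 = 13

13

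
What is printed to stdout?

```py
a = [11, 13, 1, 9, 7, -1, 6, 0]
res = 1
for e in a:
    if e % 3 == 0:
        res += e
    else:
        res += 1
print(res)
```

21

e=11: not %3==0, res = 1+1 = 2
e=13: not %3==0, res = 2+1 = 3
e=1: not %3==0, res = 3+1 = 4
e=9: %3==0, res = 4+9 = 13
e=7: not %3==0, res = 13+1 = 14
e=-1: not %3==0, res = 14+1 = 15
e=6: %3==0, res = 15+6 = 21
e=0: %3==0, res = 21+0 = 21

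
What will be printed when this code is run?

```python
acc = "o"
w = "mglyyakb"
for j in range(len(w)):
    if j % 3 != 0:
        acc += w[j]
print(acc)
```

oglyab

j=0: skip
j=1: add 'g' → 'og'
j=2: add 'l' → 'ogl'
j=3: skip
j=4: add 'y' → 'ogly'
j=5: add 'a' → 'oglya'
j=6: skip
j=7: add 'b' → 'oglyab'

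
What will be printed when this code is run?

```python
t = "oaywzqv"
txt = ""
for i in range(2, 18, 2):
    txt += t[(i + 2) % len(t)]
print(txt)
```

zvawqoyz

i=2: add t[4]='z' → 'z'
i=4: add t[6]='v' → 'zv'
i=6: add t[1]='a' → 'zva'
i=8: add t[3]='w' → 'zvaw'
i=10: add t[5]='q' → 'zvawq'
i=12: add t[0]='o' → 'zvawqo'
i=14: add t[2]='y' → 'zvawqoy'
i=16: add t[4]='z' → 'zvawqoyz'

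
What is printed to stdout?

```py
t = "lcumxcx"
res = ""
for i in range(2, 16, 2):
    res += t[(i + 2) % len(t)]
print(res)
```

i=2: add t[4]='x' → 'x'
i=4: add t[6]='x' → 'xx'
i=6: add t[1]='c' → 'xxc'
i=8: add t[3]='m' → 'xxcm'
i=10: add t[5]='c' → 'xxcmc'
i=12: add t[0]='l' → 'xxcmcl'
i=14: add t[2]='u' → 'xxcmclu'

xxcmclu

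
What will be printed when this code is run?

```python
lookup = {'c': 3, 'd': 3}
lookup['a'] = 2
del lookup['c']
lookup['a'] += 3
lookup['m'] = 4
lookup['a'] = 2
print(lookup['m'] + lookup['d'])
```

7

lookup['a'] = 2 → {'c': 3, 'd': 3, 'a': 2}
del 'c' → {'d': 3, 'a': 2}
lookup['a'] = 2+3 = 5 → {'d': 3, 'a': 5}
lookup['m'] = 4 → {'d': 3, 'a': 5, 'm': 4}
lookup['a'] = 2 → {'d': 3, 'a': 2, 'm': 4}
lookup['m']+lookup['d'] = 4+3 = 7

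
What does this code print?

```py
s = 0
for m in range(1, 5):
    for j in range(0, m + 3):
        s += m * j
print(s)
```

m=1,j=0: s = 0+0 = 0
m=1,j=1: s = 0+1 = 1
m=1,j=2: s = 1+2 = 3
m=1,j=3: s = 3+3 = 6
m=2,j=0: s = 6+0 = 6
m=2,j=1: s = 6+2 = 8
m=2,j=2: s = 8+4 = 12
m=2,j=3: s = 12+6 = 18
m=2,j=4: s = 18+8 = 26
m=3,j=0: s = 26+0 = 26
m=3,j=1: s = 26+3 = 29
m=3,j=2: s = 29+6 = 35
m=3,j=3: s = 35+9 = 44
m=3,j=4: s = 44+12 = 56
m=3,j=5: s = 56+15 = 71
m=4,j=0: s = 71+0 = 71
m=4,j=1: s = 71+4 = 75
m=4,j=2: s = 75+8 = 83
m=4,j=3: s = 83+12 = 95
m=4,j=4: s = 95+16 = 111
m=4,j=5: s = 111+20 = 131
m=4,j=6: s = 131+24 = 155

155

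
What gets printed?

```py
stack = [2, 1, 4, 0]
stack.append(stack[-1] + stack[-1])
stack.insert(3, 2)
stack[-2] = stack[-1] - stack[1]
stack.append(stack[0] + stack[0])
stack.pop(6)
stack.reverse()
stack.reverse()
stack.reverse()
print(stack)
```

[0, -1, 2, 4, 1, 2]

append stack[-1]+stack[-1] = 0+0 = 0 → [2, 1, 4, 0, 0]
insert 2 at 3 → [2, 1, 4, 2, 0, 0]
stack[-2] = stack[-1]-stack[1] = 0-1 = -1 → [2, 1, 4, 2, -1, 0]
append stack[0]+stack[0] = 2+2 = 4 → [2, 1, 4, 2, -1, 0, 4]
pop(6) removes 4 → [2, 1, 4, 2, -1, 0]
reverse → [0, -1, 2, 4, 1, 2]
reverse → [2, 1, 4, 2, -1, 0]
reverse → [0, -1, 2, 4, 1, 2]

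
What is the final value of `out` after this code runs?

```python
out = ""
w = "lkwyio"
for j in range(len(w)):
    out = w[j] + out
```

j=0: prepend 'l' → 'l'
j=1: prepend 'k' → 'kl'
j=2: prepend 'w' → 'wkl'
j=3: prepend 'y' → 'ywkl'
j=4: prepend 'i' → 'iywkl'
j=5: prepend 'o' → 'oiywkl'

'oiywkl'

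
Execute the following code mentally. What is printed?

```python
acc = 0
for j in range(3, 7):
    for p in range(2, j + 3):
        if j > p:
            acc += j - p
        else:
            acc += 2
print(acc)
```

44

j=3,p=2: 3>2, acc = 0+1 = 1
j=3,p=3: not 3>3, acc = 1+2 = 3
j=3,p=4: not 3>4, acc = 3+2 = 5
j=3,p=5: not 3>5, acc = 5+2 = 7
j=4,p=2: 4>2, acc = 7+2 = 9
j=4,p=3: 4>3, acc = 9+1 = 10
j=4,p=4: not 4>4, acc = 10+2 = 12
j=4,p=5: not 4>5, acc = 12+2 = 14
j=4,p=6: not 4>6, acc = 14+2 = 16
j=5,p=2: 5>2, acc = 16+3 = 19
j=5,p=3: 5>3, acc = 19+2 = 21
j=5,p=4: 5>4, acc = 21+1 = 22
j=5,p=5: not 5>5, acc = 22+2 = 24
j=5,p=6: not 5>6, acc = 24+2 = 26
j=5,p=7: not 5>7, acc = 26+2 = 28
j=6,p=2: 6>2, acc = 28+4 = 32
j=6,p=3: 6>3, acc = 32+3 = 35
j=6,p=4: 6>4, acc = 35+2 = 37
j=6,p=5: 6>5, acc = 37+1 = 38
j=6,p=6: not 6>6, acc = 38+2 = 40
j=6,p=7: not 6>7, acc = 40+2 = 42
j=6,p=8: not 6>8, acc = 42+2 = 44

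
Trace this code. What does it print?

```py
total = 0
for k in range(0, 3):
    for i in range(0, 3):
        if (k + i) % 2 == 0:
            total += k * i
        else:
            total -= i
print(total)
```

k=0,i=0: even sum, total = 0+0 = 0
k=0,i=1: odd sum, total = 0-1 = -1
k=0,i=2: even sum, total = (-1)+0 = -1
k=1,i=0: odd sum, total = (-1)-0 = -1
k=1,i=1: even sum, total = (-1)+1 = 0
k=1,i=2: odd sum, total = 0-2 = -2
k=2,i=0: even sum, total = (-2)+0 = -2
k=2,i=1: odd sum, total = (-2)-1 = -3
k=2,i=2: even sum, total = (-3)+4 = 1

1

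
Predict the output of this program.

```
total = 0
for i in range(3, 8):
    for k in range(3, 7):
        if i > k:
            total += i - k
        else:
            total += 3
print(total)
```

i=3,k=3: not 3>3, total = 0+3 = 3
i=3,k=4: not 3>4, total = 3+3 = 6
i=3,k=5: not 3>5, total = 6+3 = 9
i=3,k=6: not 3>6, total = 9+3 = 12
i=4,k=3: 4>3, total = 12+1 = 13
i=4,k=4: not 4>4, total = 13+3 = 16
i=4,k=5: not 4>5, total = 16+3 = 19
i=4,k=6: not 4>6, total = 19+3 = 22
i=5,k=3: 5>3, total = 22+2 = 24
i=5,k=4: 5>4, total = 24+1 = 25
i=5,k=5: not 5>5, total = 25+3 = 28
i=5,k=6: not 5>6, total = 28+3 = 31
i=6,k=3: 6>3, total = 31+3 = 34
i=6,k=4: 6>4, total = 34+2 = 36
i=6,k=5: 6>5, total = 36+1 = 37
i=6,k=6: not 6>6, total = 37+3 = 40
i=7,k=3: 7>3, total = 40+4 = 44
i=7,k=4: 7>4, total = 44+3 = 47
i=7,k=5: 7>5, total = 47+2 = 49
i=7,k=6: 7>6, total = 49+1 = 50

50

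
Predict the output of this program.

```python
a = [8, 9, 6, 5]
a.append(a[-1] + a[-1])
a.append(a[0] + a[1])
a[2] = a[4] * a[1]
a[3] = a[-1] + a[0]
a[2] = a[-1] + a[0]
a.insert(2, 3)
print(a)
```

[8, 9, 3, 25, 25, 10, 17]

append a[-1]+a[-1] = 5+5 = 10 → [8, 9, 6, 5, 10]
append a[0]+a[1] = 8+9 = 17 → [8, 9, 6, 5, 10, 17]
a[2] = a[4]*a[1] = 10*9 = 90 → [8, 9, 90, 5, 10, 17]
a[3] = a[-1]+a[0] = 17+8 = 25 → [8, 9, 90, 25, 10, 17]
a[2] = a[-1]+a[0] = 17+8 = 25 → [8, 9, 25, 25, 10, 17]
insert 3 at 2 → [8, 9, 3, 25, 25, 10, 17]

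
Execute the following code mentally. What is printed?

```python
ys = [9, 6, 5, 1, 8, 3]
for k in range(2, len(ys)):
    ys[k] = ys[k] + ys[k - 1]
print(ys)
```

k=2: ys[2] = 5+6 = 11 → [9, 6, 11, 1, 8, 3]
k=3: ys[3] = 1+11 = 12 → [9, 6, 11, 12, 8, 3]
k=4: ys[4] = 8+12 = 20 → [9, 6, 11, 12, 20, 3]
k=5: ys[5] = 3+20 = 23 → [9, 6, 11, 12, 20, 23]

[9, 6, 11, 12, 20, 23]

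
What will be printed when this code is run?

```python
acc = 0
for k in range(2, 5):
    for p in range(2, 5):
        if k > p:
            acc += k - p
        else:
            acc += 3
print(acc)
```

k=2,p=2: not 2>2, acc = 0+3 = 3
k=2,p=3: not 2>3, acc = 3+3 = 6
k=2,p=4: not 2>4, acc = 6+3 = 9
k=3,p=2: 3>2, acc = 9+1 = 10
k=3,p=3: not 3>3, acc = 10+3 = 13
k=3,p=4: not 3>4, acc = 13+3 = 16
k=4,p=2: 4>2, acc = 16+2 = 18
k=4,p=3: 4>3, acc = 18+1 = 19
k=4,p=4: not 4>4, acc = 19+3 = 22

22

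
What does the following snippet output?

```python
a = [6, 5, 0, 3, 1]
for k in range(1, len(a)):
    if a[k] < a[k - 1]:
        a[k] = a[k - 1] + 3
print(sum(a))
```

60

k=1: 5<6, a[1] = 6+3 = 9 → [6, 9, 0, 3, 1]
k=2: 0<9, a[2] = 9+3 = 12 → [6, 9, 12, 3, 1]
k=3: 3<12, a[3] = 12+3 = 15 → [6, 9, 12, 15, 1]
k=4: 1<15, a[4] = 15+3 = 18 → [6, 9, 12, 15, 18]
sum = 60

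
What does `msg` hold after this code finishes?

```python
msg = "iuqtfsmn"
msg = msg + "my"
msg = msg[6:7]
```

+ 'my' → 'iuqtfsmnmy'
slice [6:7] → 'm'

'm'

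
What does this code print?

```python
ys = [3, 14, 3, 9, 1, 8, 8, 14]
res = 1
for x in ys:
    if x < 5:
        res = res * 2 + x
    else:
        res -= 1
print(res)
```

18

x=3: <5, res = 1*2+3 = 5
x=14: not <5, res = 5-1 = 4
x=3: <5, res = 4*2+3 = 11
x=9: not <5, res = 11-1 = 10
x=1: <5, res = 10*2+1 = 21
x=8: not <5, res = 21-1 = 20
x=8: not <5, res = 20-1 = 19
x=14: not <5, res = 19-1 = 18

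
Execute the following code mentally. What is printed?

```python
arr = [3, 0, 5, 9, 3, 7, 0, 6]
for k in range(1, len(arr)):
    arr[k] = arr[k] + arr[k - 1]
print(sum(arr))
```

138

k=1: arr[1] = 0+3 = 3 → [3, 3, 5, 9, 3, 7, 0, 6]
k=2: arr[2] = 5+3 = 8 → [3, 3, 8, 9, 3, 7, 0, 6]
k=3: arr[3] = 9+8 = 17 → [3, 3, 8, 17, 3, 7, 0, 6]
k=4: arr[4] = 3+17 = 20 → [3, 3, 8, 17, 20, 7, 0, 6]
k=5: arr[5] = 7+20 = 27 → [3, 3, 8, 17, 20, 27, 0, 6]
k=6: arr[6] = 0+27 = 27 → [3, 3, 8, 17, 20, 27, 27, 6]
k=7: arr[7] = 6+27 = 33 → [3, 3, 8, 17, 20, 27, 27, 33]
sum = 138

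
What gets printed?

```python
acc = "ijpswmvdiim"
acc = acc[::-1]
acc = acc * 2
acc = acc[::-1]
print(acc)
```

reverse → 'miidvmwspji'
repeat ×2 → 'miidvmwspjimiidvmwspji'
reverse → 'ijpswmvdiimijpswmvdiim'

ijpswmvdiimijpswmvdiim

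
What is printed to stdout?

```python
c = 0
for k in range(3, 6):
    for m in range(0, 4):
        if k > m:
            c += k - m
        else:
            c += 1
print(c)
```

31

k=3,m=0: 3>0, c = 0+3 = 3
k=3,m=1: 3>1, c = 3+2 = 5
k=3,m=2: 3>2, c = 5+1 = 6
k=3,m=3: not 3>3, c = 6+1 = 7
k=4,m=0: 4>0, c = 7+4 = 11
k=4,m=1: 4>1, c = 11+3 = 14
k=4,m=2: 4>2, c = 14+2 = 16
k=4,m=3: 4>3, c = 16+1 = 17
k=5,m=0: 5>0, c = 17+5 = 22
k=5,m=1: 5>1, c = 22+4 = 26
k=5,m=2: 5>2, c = 26+3 = 29
k=5,m=3: 5>3, c = 29+2 = 31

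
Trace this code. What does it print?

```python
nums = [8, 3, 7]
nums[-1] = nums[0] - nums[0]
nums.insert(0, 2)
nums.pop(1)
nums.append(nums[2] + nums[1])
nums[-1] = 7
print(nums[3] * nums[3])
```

nums[-1] = nums[0]-nums[0] = 8-8 = 0 → [8, 3, 0]
insert 2 at 0 → [2, 8, 3, 0]
pop(1) removes 8 → [2, 3, 0]
append nums[2]+nums[1] = 0+3 = 3 → [2, 3, 0, 3]
nums[-1] = 7 → [2, 3, 0, 7]
nums[3]*nums[3] = 7*7 = 49

49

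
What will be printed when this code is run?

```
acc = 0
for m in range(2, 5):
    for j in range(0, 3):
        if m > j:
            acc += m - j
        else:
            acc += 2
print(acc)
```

20

m=2,j=0: 2>0, acc = 0+2 = 2
m=2,j=1: 2>1, acc = 2+1 = 3
m=2,j=2: not 2>2, acc = 3+2 = 5
m=3,j=0: 3>0, acc = 5+3 = 8
m=3,j=1: 3>1, acc = 8+2 = 10
m=3,j=2: 3>2, acc = 10+1 = 11
m=4,j=0: 4>0, acc = 11+4 = 15
m=4,j=1: 4>1, acc = 15+3 = 18
m=4,j=2: 4>2, acc = 18+2 = 20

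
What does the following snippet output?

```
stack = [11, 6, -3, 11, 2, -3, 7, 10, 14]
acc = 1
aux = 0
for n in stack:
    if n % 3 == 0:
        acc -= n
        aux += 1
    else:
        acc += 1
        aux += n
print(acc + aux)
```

65

n=11: not %3==0, acc = 1+1 = 2; aux=11
n=6: %3==0, acc = 2-6 = -4; aux=12
n=-3: %3==0, acc = (-4)-(-3) = -1; aux=13
n=11: not %3==0, acc = (-1)+1 = 0; aux=24
n=2: not %3==0, acc = 0+1 = 1; aux=26
n=-3: %3==0, acc = 1-(-3) = 4; aux=27
n=7: not %3==0, acc = 4+1 = 5; aux=34
n=10: not %3==0, acc = 5+1 = 6; aux=44
n=14: not %3==0, acc = 6+1 = 7; aux=58
acc+aux = 7+58 = 65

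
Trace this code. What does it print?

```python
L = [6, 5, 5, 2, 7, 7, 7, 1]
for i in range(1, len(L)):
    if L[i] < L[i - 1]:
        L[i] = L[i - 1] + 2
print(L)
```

[6, 8, 10, 12, 14, 16, 18, 20]

i=1: 5<6, L[1] = 6+2 = 8 → [6, 8, 5, 2, 7, 7, 7, 1]
i=2: 5<8, L[2] = 8+2 = 10 → [6, 8, 10, 2, 7, 7, 7, 1]
i=3: 2<10, L[3] = 10+2 = 12 → [6, 8, 10, 12, 7, 7, 7, 1]
i=4: 7<12, L[4] = 12+2 = 14 → [6, 8, 10, 12, 14, 7, 7, 1]
i=5: 7<14, L[5] = 14+2 = 16 → [6, 8, 10, 12, 14, 16, 7, 1]
i=6: 7<16, L[6] = 16+2 = 18 → [6, 8, 10, 12, 14, 16, 18, 1]
i=7: 1<18, L[7] = 18+2 = 20 → [6, 8, 10, 12, 14, 16, 18, 20]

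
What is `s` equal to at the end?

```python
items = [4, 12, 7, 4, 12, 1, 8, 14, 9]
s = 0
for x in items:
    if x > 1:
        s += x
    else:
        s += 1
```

71

x=4: >1, s = 0+4 = 4
x=12: >1, s = 4+12 = 16
x=7: >1, s = 16+7 = 23
x=4: >1, s = 23+4 = 27
x=12: >1, s = 27+12 = 39
x=1: not >1, s = 39+1 = 40
x=8: >1, s = 40+8 = 48
x=14: >1, s = 48+14 = 62
x=9: >1, s = 62+9 = 71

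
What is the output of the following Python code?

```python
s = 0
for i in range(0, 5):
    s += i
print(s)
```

10

i=0: s = 0+0 = 0
i=1: s = 0+1 = 1
i=2: s = 1+2 = 3
i=3: s = 3+3 = 6
i=4: s = 6+4 = 10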